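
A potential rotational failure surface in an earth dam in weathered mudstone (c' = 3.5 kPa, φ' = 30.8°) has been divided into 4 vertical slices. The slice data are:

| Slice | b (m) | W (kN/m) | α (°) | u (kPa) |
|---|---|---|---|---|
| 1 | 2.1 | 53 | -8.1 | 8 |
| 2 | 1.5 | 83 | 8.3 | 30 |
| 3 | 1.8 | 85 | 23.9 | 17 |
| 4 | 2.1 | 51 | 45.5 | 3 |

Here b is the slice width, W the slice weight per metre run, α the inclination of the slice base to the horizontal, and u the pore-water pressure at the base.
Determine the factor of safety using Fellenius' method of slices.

Ordinary method of slices: FS = Σ[c'·Δl_i + (W_i cosα_i − u_i·Δl_i)·tanφ'] / Σ W_i sinα_i, with Δl_i = b_i / cosα_i.
Slice 1: Δl = 2.1/cos(-8.1°) = 2.121 m; N'_1 = 53·cos(-8.1°) − 8·2.121 = 35.5; c'Δl = 7.42; W sinα = -7.5
Slice 2: Δl = 1.5/cos8.3° = 1.516 m; N'_2 = 83·cos8.3° − 30·1.516 = 36.7; c'Δl = 5.31; W sinα = 12.0
Slice 3: Δl = 1.8/cos23.9° = 1.969 m; N'_3 = 85·cos23.9° − 17·1.969 = 44.2; c'Δl = 6.89; W sinα = 34.4
Slice 4: Δl = 2.1/cos45.5° = 2.996 m; N'_4 = 51·cos45.5° − 3·2.996 = 26.8; c'Δl = 10.49; W sinα = 36.4
Σc'Δl = 30.1 kN/m; ΣN' = 143.2 kN/m; ΣW sinα = 75.3 kN/m
Resisting = 30.1 + 143.2·tan30.8° = 30.1 + 85.3 = 115.4 kN/m
FS = 115.4 / 75.3 = 1.533

FS = 1.53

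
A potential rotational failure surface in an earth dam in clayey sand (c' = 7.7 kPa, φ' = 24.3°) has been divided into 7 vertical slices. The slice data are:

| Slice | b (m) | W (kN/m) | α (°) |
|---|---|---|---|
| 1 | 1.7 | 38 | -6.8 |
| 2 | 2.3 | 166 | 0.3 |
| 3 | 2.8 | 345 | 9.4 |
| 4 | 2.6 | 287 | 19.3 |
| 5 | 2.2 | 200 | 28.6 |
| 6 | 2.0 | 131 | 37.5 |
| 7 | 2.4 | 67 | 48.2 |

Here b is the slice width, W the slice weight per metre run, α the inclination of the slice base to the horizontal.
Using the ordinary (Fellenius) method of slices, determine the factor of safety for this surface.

FS = 1.76

Ordinary method of slices: FS = Σ[c'·Δl_i + (W_i cosα_i)·tanφ'] / Σ W_i sinα_i, with Δl_i = b_i / cosα_i.
Slice 1: Δl = 1.7/cos(-6.8°) = 1.712 m; N'_1 = 38·cos(-6.8°) = 37.7; c'Δl = 13.18; W sinα = -4.5
Slice 2: Δl = 2.3/cos0.3° = 2.300 m; N'_2 = 166·cos0.3° = 166.0; c'Δl = 17.71; W sinα = 0.9
Slice 3: Δl = 2.8/cos9.4° = 2.838 m; N'_3 = 345·cos9.4° = 340.4; c'Δl = 21.85; W sinα = 56.3
Slice 4: Δl = 2.6/cos19.3° = 2.755 m; N'_4 = 287·cos19.3° = 270.9; c'Δl = 21.21; W sinα = 94.9
Slice 5: Δl = 2.2/cos28.6° = 2.506 m; N'_5 = 200·cos28.6° = 175.6; c'Δl = 19.29; W sinα = 95.7
Slice 6: Δl = 2.0/cos37.5° = 2.521 m; N'_6 = 131·cos37.5° = 103.9; c'Δl = 19.41; W sinα = 79.7
Slice 7: Δl = 2.4/cos48.2° = 3.601 m; N'_7 = 67·cos48.2° = 44.7; c'Δl = 27.73; W sinα = 49.9
Σc'Δl = 140.4 kN/m; ΣN' = 1139.2 kN/m; ΣW sinα = 373.0 kN/m
Resisting = 140.4 + 1139.2·tan24.3° = 140.4 + 514.3 = 654.7 kN/m
FS = 654.7 / 373.0 = 1.755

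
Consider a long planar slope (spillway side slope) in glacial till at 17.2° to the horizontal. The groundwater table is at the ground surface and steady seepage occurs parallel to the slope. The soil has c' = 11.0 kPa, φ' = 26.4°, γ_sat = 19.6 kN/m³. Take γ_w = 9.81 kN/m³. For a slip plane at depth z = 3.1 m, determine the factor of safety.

With seepage parallel to the slope and the water table at the surface, the effective normal stress on the slip plane uses the buoyant unit weight γ' = γ_sat − γ_w while the driving shear stress uses γ_sat:
FS = [c' + γ' z cos²β tanφ'] / [γ_sat z sinβ cosβ]
γ' = 19.6 − 9.81 = 9.79 kN/m³
Numerator = 11.0 + 9.79·3.1·cos²17.2°·tan26.4° = 11.0 + 9.79·3.1·0.9126·0.4964 = 24.748 kPa
Denominator = 19.6·3.1·sin17.2°·cos17.2° = 19.6·3.1·0.2957·0.9553 = 17.164 kPa
FS = 24.748 / 17.164 = 1.442

FS = 1.44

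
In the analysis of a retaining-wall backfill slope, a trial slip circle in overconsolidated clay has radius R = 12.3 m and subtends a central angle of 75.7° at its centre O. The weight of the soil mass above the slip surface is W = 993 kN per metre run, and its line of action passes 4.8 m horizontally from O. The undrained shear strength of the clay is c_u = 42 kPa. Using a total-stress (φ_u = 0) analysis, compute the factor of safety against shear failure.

Taking moments about the centre O, the resisting moment is provided by the undrained shear strength acting along the arc:
Arc length L_a = R·θ = 12.3·(75.7°·π/180) = 12.3·1.3212 = 16.25 m
M_R = c_u·L_a·R = 42·16.25·12.3 = 8395.2 kN·m/m
M_D = W·d = 993·4.8 = 4766.4 kN·m/m
FS = M_R / M_D = 8395.2 / 4766.4 = 1.761

FS = 1.76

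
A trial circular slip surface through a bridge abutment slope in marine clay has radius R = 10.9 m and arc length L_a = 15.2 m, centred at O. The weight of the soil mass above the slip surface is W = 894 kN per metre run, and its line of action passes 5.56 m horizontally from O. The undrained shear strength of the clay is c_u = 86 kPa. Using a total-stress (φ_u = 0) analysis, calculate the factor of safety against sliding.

Taking moments about the centre O, the resisting moment is provided by the undrained shear strength acting along the arc:
M_R = c_u·L_a·R = 86·15.20·10.9 = 14248.5 kN·m/m
M_D = W·d = 894·5.56 = 4970.6 kN·m/m
FS = M_R / M_D = 14248.5 / 4970.6 = 2.867

FS = 2.87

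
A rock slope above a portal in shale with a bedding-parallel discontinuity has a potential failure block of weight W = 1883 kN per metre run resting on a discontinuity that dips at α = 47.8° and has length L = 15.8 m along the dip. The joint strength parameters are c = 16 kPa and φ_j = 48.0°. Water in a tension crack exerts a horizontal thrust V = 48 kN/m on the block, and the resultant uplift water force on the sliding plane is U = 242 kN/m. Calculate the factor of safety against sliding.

FS = 0.95

Resolving the block weight along and normal to the plane and applying the Mohr–Coulomb strength on the joint:
N' = W cosα − U − V sinα = 1883·cos47.8° − 242 − 48·sin47.8° = 987.3 kN/m
Driving force T = W sinα + V cosα = 1883·sin47.8° + 48·cos47.8° = 1427.2 kN/m
Resisting force R = c·L + N'·tanφ_j = 16·15.8 + 987.3·tan48.0° = 252.8 + 1096.5 = 1349.3 kN/m
FS = R / T = 1349.3 / 1427.2 = 0.945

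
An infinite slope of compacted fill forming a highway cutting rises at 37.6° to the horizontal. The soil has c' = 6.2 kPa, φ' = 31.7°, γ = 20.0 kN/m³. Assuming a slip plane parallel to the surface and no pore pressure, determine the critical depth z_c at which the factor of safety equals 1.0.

z_c = 3.24 m

Setting FS = 1.00 in FS = [c' + γz cos²β tanφ'] / [γz sinβ cosβ] and solving for z:
z = c' / [γ cosβ (FS·sinβ − cosβ·tanφ')]
  = 6.2 / [20.0·cos37.6°·(1.00·sin37.6° − cos37.6°·tan31.7°)]
  = 6.2 / [20.0·0.7923·(1.00·0.6101 − 0.7923·0.6176)]
  = 6.2 / 1.9144 = 3.239 m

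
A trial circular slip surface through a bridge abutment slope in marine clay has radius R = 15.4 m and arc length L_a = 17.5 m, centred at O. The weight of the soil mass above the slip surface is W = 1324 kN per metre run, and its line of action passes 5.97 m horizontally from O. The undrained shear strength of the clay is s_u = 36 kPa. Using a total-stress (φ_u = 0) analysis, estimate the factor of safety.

Taking moments about the centre O, the resisting moment is provided by the undrained shear strength acting along the arc:
M_R = s_u·L_a·R = 36·17.50·15.4 = 9702.0 kN·m/m
M_D = W·d = 1324·5.97 = 7904.3 kN·m/m
FS = M_R / M_D = 9702.0 / 7904.3 = 1.227

FS = 1.23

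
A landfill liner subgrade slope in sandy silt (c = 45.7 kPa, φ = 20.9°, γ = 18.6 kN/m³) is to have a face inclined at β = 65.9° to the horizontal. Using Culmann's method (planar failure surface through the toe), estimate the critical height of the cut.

Culmann's analysis gives the critical failure plane at α_cr = (β + φ)/2 = (65.9 + 20.9)/2 = 43.4°, and the critical height
H_c = (4c/γ) · sinβ cosφ / [1 − cos(β − φ)]
    = (4·45.7/18.6) · sin65.9°·cos20.9° / [1 − cos(45.0°)]
    = 9.828 · 0.9128·0.9342 / [1 − 0.7071]
    = 9.828 · 0.8528 / 0.2929
    = 28.61 m

H_c = 28.61 m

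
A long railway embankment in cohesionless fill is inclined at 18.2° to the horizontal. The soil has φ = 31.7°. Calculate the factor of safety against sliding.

FS = 1.88

For a dry cohesionless infinite slope the factor of safety is FS = tanφ / tanβ.
FS = tan31.7° / tan18.2° = 0.6176 / 0.3288 = 1.878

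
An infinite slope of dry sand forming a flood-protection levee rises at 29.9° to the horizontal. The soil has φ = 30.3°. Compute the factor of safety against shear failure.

For a dry cohesionless infinite slope the factor of safety is FS = tanφ / tanβ.
FS = tan30.3° / tan29.9° = 0.5844 / 0.5750 = 1.016

FS = 1.02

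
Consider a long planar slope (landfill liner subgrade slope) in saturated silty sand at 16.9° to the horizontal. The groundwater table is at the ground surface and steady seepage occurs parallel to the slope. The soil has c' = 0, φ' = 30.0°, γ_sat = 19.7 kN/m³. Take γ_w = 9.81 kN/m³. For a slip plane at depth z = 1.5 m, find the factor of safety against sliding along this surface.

FS = 0.95

With seepage parallel to the slope and the water table at the surface, the effective normal stress on the slip plane uses the buoyant unit weight γ' = γ_sat − γ_w while the driving shear stress uses γ_sat:
FS = [c' + γ' z cos²β tanφ'] / [γ_sat z sinβ cosβ]
(For c' = 0 this reduces to FS = (γ'/γ_sat)·tanφ'/tanβ.)
γ' = 19.7 − 9.81 = 9.89 kN/m³
Numerator = 0.0 + 9.89·1.5·cos²16.9°·tan30.0° = 0.0 + 9.89·1.5·0.9155·0.5774 = 7.841 kPa
Denominator = 19.7·1.5·sin16.9°·cos16.9° = 19.7·1.5·0.2907·0.9568 = 8.219 kPa
FS = 7.841 / 8.219 = 0.954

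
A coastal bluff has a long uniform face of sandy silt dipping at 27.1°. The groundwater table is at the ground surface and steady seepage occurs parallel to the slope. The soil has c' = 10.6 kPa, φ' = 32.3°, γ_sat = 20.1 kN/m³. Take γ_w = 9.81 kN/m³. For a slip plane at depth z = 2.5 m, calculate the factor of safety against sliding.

With seepage parallel to the slope and the water table at the surface, the effective normal stress on the slip plane uses the buoyant unit weight γ' = γ_sat − γ_w while the driving shear stress uses γ_sat:
FS = [c' + γ' z cos²β tanφ'] / [γ_sat z sinβ cosβ]
γ' = 20.1 − 9.81 = 10.29 kN/m³
Numerator = 10.6 + 10.29·2.5·cos²27.1°·tan32.3° = 10.6 + 10.29·2.5·0.7925·0.6322 = 23.488 kPa
Denominator = 20.1·2.5·sin27.1°·cos27.1° = 20.1·2.5·0.4555·0.8902 = 20.378 kPa
FS = 23.488 / 20.378 = 1.153

FS = 1.15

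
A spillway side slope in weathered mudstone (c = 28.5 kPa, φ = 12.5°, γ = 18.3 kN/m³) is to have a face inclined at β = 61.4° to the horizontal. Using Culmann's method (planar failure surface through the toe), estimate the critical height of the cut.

Culmann's analysis gives the critical failure plane at α_cr = (β + φ)/2 = (61.4 + 12.5)/2 = 37.0°, and the critical height
H_c = (4c/γ) · sinβ cosφ / [1 − cos(β − φ)]
    = (4·28.5/18.3) · sin61.4°·cos12.5° / [1 − cos(48.9°)]
    = 6.230 · 0.8780·0.9763 / [1 − 0.6574]
    = 6.230 · 0.8572 / 0.3426
    = 15.58 m

H_c = 15.58 m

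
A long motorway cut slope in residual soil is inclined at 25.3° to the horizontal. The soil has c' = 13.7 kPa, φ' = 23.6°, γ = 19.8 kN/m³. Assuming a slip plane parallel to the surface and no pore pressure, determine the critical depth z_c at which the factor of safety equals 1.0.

Setting FS = 1.00 in FS = [c' + γz cos²β tanφ'] / [γz sinβ cosβ] and solving for z:
z = c' / [γ cosβ (FS·sinβ − cosβ·tanφ')]
  = 13.7 / [19.8·cos25.3°·(1.00·sin25.3° − cos25.3°·tan23.6°)]
  = 13.7 / [19.8·0.9041·(1.00·0.4274 − 0.9041·0.4369)]
  = 13.7 / 0.5795 = 23.640 m

z_c = 23.64 m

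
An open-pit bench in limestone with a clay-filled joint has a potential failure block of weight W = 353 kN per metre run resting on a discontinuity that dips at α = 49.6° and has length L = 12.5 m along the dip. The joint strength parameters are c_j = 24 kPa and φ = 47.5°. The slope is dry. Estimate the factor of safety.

Resolving the block weight along and normal to the plane and applying the Mohr–Coulomb strength on the joint:
N' = W cosα = 353·cos49.6° = 228.8 kN/m
Driving force T = W sinα = 353·sin49.6° = 268.8 kN/m
Resisting force R = c_j·L + N'·tanφ = 24·12.5 + 228.8·tan47.5° = 300.0 + 249.7 = 549.7 kN/m
FS = R / T = 549.7 / 268.8 = 2.045

FS = 2.04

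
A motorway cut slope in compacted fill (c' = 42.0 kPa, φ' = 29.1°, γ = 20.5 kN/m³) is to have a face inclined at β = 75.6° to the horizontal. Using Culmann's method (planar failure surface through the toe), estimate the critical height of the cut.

Culmann's analysis gives the critical failure plane at α_cr = (β + φ')/2 = (75.6 + 29.1)/2 = 52.3°, and the critical height
H_c = (4c'/γ) · sinβ cosφ' / [1 − cos(β − φ')]
    = (4·42.0/20.5) · sin75.6°·cos29.1° / [1 − cos(46.5°)]
    = 8.195 · 0.9686·0.8738 / [1 − 0.6884]
    = 8.195 · 0.8463 / 0.3116
    = 22.26 m

H_c = 22.26 m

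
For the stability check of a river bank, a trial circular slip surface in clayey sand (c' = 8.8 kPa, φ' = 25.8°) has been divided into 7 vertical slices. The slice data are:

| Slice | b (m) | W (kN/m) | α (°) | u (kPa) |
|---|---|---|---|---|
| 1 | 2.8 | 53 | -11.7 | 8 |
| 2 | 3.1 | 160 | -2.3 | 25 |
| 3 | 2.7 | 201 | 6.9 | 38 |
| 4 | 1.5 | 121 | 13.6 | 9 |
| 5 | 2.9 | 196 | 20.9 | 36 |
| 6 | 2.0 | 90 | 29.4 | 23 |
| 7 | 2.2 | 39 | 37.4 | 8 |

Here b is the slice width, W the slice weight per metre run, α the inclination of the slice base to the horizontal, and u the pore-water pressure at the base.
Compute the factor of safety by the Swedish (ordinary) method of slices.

Ordinary method of slices: FS = Σ[c'·Δl_i + (W_i cosα_i − u_i·Δl_i)·tanφ'] / Σ W_i sinα_i, with Δl_i = b_i / cosα_i.
Slice 1: Δl = 2.8/cos(-11.7°) = 2.859 m; N'_1 = 53·cos(-11.7°) − 8·2.859 = 29.0; c'Δl = 25.16; W sinα = -10.7
Slice 2: Δl = 3.1/cos(-2.3°) = 3.102 m; N'_2 = 160·cos(-2.3°) − 25·3.102 = 82.3; c'Δl = 27.30; W sinα = -6.4
Slice 3: Δl = 2.7/cos6.9° = 2.720 m; N'_3 = 201·cos6.9° − 38·2.720 = 96.2; c'Δl = 23.93; W sinα = 24.1
Slice 4: Δl = 1.5/cos13.6° = 1.543 m; N'_4 = 121·cos13.6° − 9·1.543 = 103.7; c'Δl = 13.58; W sinα = 28.5
Slice 5: Δl = 2.9/cos20.9° = 3.104 m; N'_5 = 196·cos20.9° − 36·3.104 = 71.4; c'Δl = 27.32; W sinα = 69.9
Slice 6: Δl = 2.0/cos29.4° = 2.296 m; N'_6 = 90·cos29.4° − 23·2.296 = 25.6; c'Δl = 20.20; W sinα = 44.2
Slice 7: Δl = 2.2/cos37.4° = 2.769 m; N'_7 = 39·cos37.4° − 8·2.769 = 8.8; c'Δl = 24.37; W sinα = 23.7
Σc'Δl = 161.9 kN/m; ΣN' = 417.0 kN/m; ΣW sinα = 173.2 kN/m
Resisting = 161.9 + 417.0·tan25.8° = 161.9 + 201.6 = 363.5 kN/m
FS = 363.5 / 173.2 = 2.098

FS = 2.10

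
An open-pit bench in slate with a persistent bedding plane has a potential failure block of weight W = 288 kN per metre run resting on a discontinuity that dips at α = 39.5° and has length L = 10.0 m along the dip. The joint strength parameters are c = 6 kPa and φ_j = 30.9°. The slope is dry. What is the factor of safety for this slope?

Resolving the block weight along and normal to the plane and applying the Mohr–Coulomb strength on the joint:
N' = W cosα = 288·cos39.5° = 222.2 kN/m
Driving force T = W sinα = 288·sin39.5° = 183.2 kN/m
Resisting force R = c·L + N'·tanφ_j = 6·10.0 + 222.2·tan30.9° = 60.0 + 133.0 = 193.0 kN/m
FS = R / T = 193.0 / 183.2 = 1.054

FS = 1.05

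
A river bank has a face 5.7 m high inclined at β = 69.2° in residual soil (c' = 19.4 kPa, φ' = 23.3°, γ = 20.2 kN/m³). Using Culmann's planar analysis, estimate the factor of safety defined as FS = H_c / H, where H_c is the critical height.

H_c = (4c'/γ) · sinβ cosφ' / [1 − cos(β − φ')]
    = (4·19.4/20.2) · sin69.2°·cos23.3° / [1 − cos45.9°]
    = 3.842 · 0.8586 / 0.3041 = 10.85 m
FS = H_c / H = 10.85 / 5.7 = 1.903

FS = 1.90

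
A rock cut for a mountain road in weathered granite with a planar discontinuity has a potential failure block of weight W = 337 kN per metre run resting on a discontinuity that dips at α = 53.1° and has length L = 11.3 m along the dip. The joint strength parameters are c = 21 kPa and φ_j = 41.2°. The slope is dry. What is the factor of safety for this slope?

FS = 1.54

Resolving the block weight along and normal to the plane and applying the Mohr–Coulomb strength on the joint:
N' = W cosα = 337·cos53.1° = 202.3 kN/m
Driving force T = W sinα = 337·sin53.1° = 269.5 kN/m
Resisting force R = c·L + N'·tanφ_j = 21·11.3 + 202.3·tan41.2° = 237.3 + 177.1 = 414.4 kN/m
FS = R / T = 414.4 / 269.5 = 1.538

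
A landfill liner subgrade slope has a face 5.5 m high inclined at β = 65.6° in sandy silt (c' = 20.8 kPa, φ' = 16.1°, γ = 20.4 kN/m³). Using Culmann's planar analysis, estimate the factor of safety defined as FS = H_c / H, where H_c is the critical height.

FS = 1.85

H_c = (4c'/γ) · sinβ cosφ' / [1 − cos(β − φ')]
    = (4·20.8/20.4) · sin65.6°·cos16.1° / [1 − cos49.5°]
    = 4.078 · 0.8750 / 0.3506 = 10.18 m
FS = H_c / H = 10.18 / 5.5 = 1.851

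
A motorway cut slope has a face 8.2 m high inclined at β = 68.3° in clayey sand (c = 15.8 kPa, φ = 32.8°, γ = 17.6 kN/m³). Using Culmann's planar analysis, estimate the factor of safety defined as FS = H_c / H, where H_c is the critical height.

FS = 1.84

H_c = (4c/γ) · sinβ cosφ / [1 − cos(β − φ)]
    = (4·15.8/17.6) · sin68.3°·cos32.8° / [1 − cos35.5°]
    = 3.591 · 0.7810 / 0.1859 = 15.09 m
FS = H_c / H = 15.09 / 8.2 = 1.840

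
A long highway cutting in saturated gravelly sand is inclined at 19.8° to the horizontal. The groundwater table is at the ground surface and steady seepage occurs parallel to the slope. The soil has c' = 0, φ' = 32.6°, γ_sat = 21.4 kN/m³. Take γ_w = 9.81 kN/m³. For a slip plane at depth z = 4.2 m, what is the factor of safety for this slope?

With seepage parallel to the slope and the water table at the surface, the effective normal stress on the slip plane uses the buoyant unit weight γ' = γ_sat − γ_w while the driving shear stress uses γ_sat:
FS = [c' + γ' z cos²β tanφ'] / [γ_sat z sinβ cosβ]
(For c' = 0 this reduces to FS = (γ'/γ_sat)·tanφ'/tanβ.)
γ' = 21.4 − 9.81 = 11.59 kN/m³
Numerator = 0.0 + 11.59·4.2·cos²19.8°·tan32.6° = 0.0 + 11.59·4.2·0.8853·0.6395 = 27.559 kPa
Denominator = 21.4·4.2·sin19.8°·cos19.8° = 21.4·4.2·0.3387·0.9409 = 28.646 kPa
FS = 27.559 / 28.646 = 0.962

FS = 0.96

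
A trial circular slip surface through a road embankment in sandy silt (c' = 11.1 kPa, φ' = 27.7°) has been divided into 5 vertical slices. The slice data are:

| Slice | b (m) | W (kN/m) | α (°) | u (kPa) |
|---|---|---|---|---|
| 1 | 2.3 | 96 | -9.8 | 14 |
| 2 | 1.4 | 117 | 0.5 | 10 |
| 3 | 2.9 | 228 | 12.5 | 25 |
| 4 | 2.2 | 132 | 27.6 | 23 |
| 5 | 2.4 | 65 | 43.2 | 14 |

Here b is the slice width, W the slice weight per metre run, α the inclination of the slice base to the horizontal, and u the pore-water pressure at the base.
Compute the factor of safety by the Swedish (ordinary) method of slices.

FS = 2.40

Ordinary method of slices: FS = Σ[c'·Δl_i + (W_i cosα_i − u_i·Δl_i)·tanφ'] / Σ W_i sinα_i, with Δl_i = b_i / cosα_i.
Slice 1: Δl = 2.3/cos(-9.8°) = 2.334 m; N'_1 = 96·cos(-9.8°) − 14·2.334 = 61.9; c'Δl = 25.91; W sinα = -16.3
Slice 2: Δl = 1.4/cos0.5° = 1.400 m; N'_2 = 117·cos0.5° − 10·1.400 = 103.0; c'Δl = 15.54; W sinα = 1.0
Slice 3: Δl = 2.9/cos12.5° = 2.970 m; N'_3 = 228·cos12.5° − 25·2.970 = 148.3; c'Δl = 32.97; W sinα = 49.3
Slice 4: Δl = 2.2/cos27.6° = 2.482 m; N'_4 = 132·cos27.6° − 23·2.482 = 59.9; c'Δl = 27.56; W sinα = 61.2
Slice 5: Δl = 2.4/cos43.2° = 3.292 m; N'_5 = 65·cos43.2° − 14·3.292 = 1.3; c'Δl = 36.54; W sinα = 44.5
Σc'Δl = 138.5 kN/m; ΣN' = 374.4 kN/m; ΣW sinα = 139.7 kN/m
Resisting = 138.5 + 374.4·tan27.7° = 138.5 + 196.6 = 335.1 kN/m
FS = 335.1 / 139.7 = 2.399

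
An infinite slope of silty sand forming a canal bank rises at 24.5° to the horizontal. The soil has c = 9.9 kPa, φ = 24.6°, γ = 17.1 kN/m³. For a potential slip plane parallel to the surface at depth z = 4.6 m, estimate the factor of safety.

FS = 1.34

For an infinite slope with a slip plane parallel to the surface (no pore pressure): FS = [c + γz cos²β tanφ] / [γz sinβ cosβ].
γz = 17.1·4.6 = 78.66 kN/m²
Numerator = 9.9 + 78.66·cos²24.5°·tan24.6° = 9.9 + 78.66·0.8280·0.4578 = 39.720 kPa
Denominator = 78.66·sin24.5°·cos24.5° = 78.66·0.4147·0.9100 = 29.683 kPa
FS = 39.720 / 29.683 = 1.338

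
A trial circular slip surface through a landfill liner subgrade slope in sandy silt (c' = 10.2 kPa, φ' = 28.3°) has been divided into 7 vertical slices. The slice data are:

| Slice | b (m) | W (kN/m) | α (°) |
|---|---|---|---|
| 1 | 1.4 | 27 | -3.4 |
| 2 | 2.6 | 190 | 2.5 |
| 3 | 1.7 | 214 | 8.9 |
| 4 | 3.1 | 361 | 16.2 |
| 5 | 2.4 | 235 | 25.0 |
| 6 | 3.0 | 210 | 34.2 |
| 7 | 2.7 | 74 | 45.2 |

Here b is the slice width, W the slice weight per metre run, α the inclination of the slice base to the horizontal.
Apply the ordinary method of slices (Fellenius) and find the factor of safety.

Ordinary method of slices: FS = Σ[c'·Δl_i + (W_i cosα_i)·tanφ'] / Σ W_i sinα_i, with Δl_i = b_i / cosα_i.
Slice 1: Δl = 1.4/cos(-3.4°) = 1.402 m; N'_1 = 27·cos(-3.4°) = 27.0; c'Δl = 14.31; W sinα = -1.6
Slice 2: Δl = 2.6/cos2.5° = 2.602 m; N'_2 = 190·cos2.5° = 189.8; c'Δl = 26.55; W sinα = 8.3
Slice 3: Δl = 1.7/cos8.9° = 1.721 m; N'_3 = 214·cos8.9° = 211.4; c'Δl = 17.55; W sinα = 33.1
Slice 4: Δl = 3.1/cos16.2° = 3.228 m; N'_4 = 361·cos16.2° = 346.7; c'Δl = 32.93; W sinα = 100.7
Slice 5: Δl = 2.4/cos25.0° = 2.648 m; N'_5 = 235·cos25.0° = 213.0; c'Δl = 27.01; W sinα = 99.3
Slice 6: Δl = 3.0/cos34.2° = 3.627 m; N'_6 = 210·cos34.2° = 173.7; c'Δl = 37.00; W sinα = 118.0
Slice 7: Δl = 2.7/cos45.2° = 3.832 m; N'_7 = 74·cos45.2° = 52.1; c'Δl = 39.08; W sinα = 52.5
Σc'Δl = 194.4 kN/m; ΣN' = 1213.7 kN/m; ΣW sinα = 410.4 kN/m
Resisting = 194.4 + 1213.7·tan28.3° = 194.4 + 653.5 = 847.9 kN/m
FS = 847.9 / 410.4 = 2.066

FS = 2.07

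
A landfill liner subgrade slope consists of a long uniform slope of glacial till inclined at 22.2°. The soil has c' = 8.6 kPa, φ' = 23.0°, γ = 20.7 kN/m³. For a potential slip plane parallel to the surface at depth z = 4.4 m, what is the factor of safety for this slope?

FS = 1.31

For an infinite slope with a slip plane parallel to the surface (no pore pressure): FS = [c' + γz cos²β tanφ'] / [γz sinβ cosβ].
γz = 20.7·4.4 = 91.08 kN/m²
Numerator = 8.6 + 91.08·cos²22.2°·tan23.0° = 8.6 + 91.08·0.8572·0.4245 = 41.742 kPa
Denominator = 91.08·sin22.2°·cos22.2° = 91.08·0.3778·0.9259 = 31.863 kPa
FS = 41.742 / 31.863 = 1.310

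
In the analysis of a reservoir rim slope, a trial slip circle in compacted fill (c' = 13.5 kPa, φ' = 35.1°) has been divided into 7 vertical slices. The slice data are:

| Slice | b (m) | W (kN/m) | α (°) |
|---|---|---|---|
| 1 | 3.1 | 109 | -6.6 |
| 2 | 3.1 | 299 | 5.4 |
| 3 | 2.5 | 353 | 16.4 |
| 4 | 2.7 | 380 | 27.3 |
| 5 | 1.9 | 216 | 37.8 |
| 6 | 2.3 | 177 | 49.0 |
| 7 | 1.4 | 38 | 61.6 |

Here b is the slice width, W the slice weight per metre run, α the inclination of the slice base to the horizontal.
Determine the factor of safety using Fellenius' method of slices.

FS = 2.13

Ordinary method of slices: FS = Σ[c'·Δl_i + (W_i cosα_i)·tanφ'] / Σ W_i sinα_i, with Δl_i = b_i / cosα_i.
Slice 1: Δl = 3.1/cos(-6.6°) = 3.121 m; N'_1 = 109·cos(-6.6°) = 108.3; c'Δl = 42.13; W sinα = -12.5
Slice 2: Δl = 3.1/cos5.4° = 3.114 m; N'_2 = 299·cos5.4° = 297.7; c'Δl = 42.04; W sinα = 28.1
Slice 3: Δl = 2.5/cos16.4° = 2.606 m; N'_3 = 353·cos16.4° = 338.6; c'Δl = 35.18; W sinα = 99.7
Slice 4: Δl = 2.7/cos27.3° = 3.038 m; N'_4 = 380·cos27.3° = 337.7; c'Δl = 41.02; W sinα = 174.3
Slice 5: Δl = 1.9/cos37.8° = 2.405 m; N'_5 = 216·cos37.8° = 170.7; c'Δl = 32.46; W sinα = 132.4
Slice 6: Δl = 2.3/cos49.0° = 3.506 m; N'_6 = 177·cos49.0° = 116.1; c'Δl = 47.33; W sinα = 133.6
Slice 7: Δl = 1.4/cos61.6° = 2.944 m; N'_7 = 38·cos61.6° = 18.1; c'Δl = 39.74; W sinα = 33.4
Σc'Δl = 279.9 kN/m; ΣN' = 1387.1 kN/m; ΣW sinα = 589.0 kN/m
Resisting = 279.9 + 1387.1·tan35.1° = 279.9 + 974.9 = 1254.8 kN/m
FS = 1254.8 / 589.0 = 2.131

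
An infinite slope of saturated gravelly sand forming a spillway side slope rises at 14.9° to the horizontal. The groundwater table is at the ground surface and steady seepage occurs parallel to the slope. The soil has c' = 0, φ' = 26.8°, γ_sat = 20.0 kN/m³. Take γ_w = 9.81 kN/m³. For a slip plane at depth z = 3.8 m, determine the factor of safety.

With seepage parallel to the slope and the water table at the surface, the effective normal stress on the slip plane uses the buoyant unit weight γ' = γ_sat − γ_w while the driving shear stress uses γ_sat:
FS = [c' + γ' z cos²β tanφ'] / [γ_sat z sinβ cosβ]
(For c' = 0 this reduces to FS = (γ'/γ_sat)·tanφ'/tanβ.)
γ' = 20.0 − 9.81 = 10.19 kN/m³
Numerator = 0.0 + 10.19·3.8·cos²14.9°·tan26.8° = 0.0 + 10.19·3.8·0.9339·0.5051 = 18.267 kPa
Denominator = 20.0·3.8·sin14.9°·cos14.9° = 20.0·3.8·0.2571·0.9664 = 18.885 kPa
FS = 18.267 / 18.885 = 0.967

FS = 0.97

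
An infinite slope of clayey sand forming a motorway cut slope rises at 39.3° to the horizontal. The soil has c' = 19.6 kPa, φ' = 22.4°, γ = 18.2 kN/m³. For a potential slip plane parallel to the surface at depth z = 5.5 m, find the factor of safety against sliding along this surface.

For an infinite slope with a slip plane parallel to the surface (no pore pressure): FS = [c' + γz cos²β tanφ'] / [γz sinβ cosβ].
γz = 18.2·5.5 = 100.10 kN/m²
Numerator = 19.6 + 100.10·cos²39.3°·tan22.4° = 19.6 + 100.10·0.5988·0.4122 = 44.307 kPa
Denominator = 100.10·sin39.3°·cos39.3° = 100.10·0.6334·0.7738 = 49.063 kPa
FS = 44.307 / 49.063 = 0.903

FS = 0.90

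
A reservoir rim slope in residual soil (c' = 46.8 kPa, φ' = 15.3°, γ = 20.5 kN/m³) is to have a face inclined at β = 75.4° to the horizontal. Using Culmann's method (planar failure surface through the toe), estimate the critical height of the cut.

Culmann's analysis gives the critical failure plane at α_cr = (β + φ')/2 = (75.4 + 15.3)/2 = 45.4°, and the critical height
H_c = (4c'/γ) · sinβ cosφ' / [1 − cos(β − φ')]
    = (4·46.8/20.5) · sin75.4°·cos15.3° / [1 − cos(60.1°)]
    = 9.132 · 0.9677·0.9646 / [1 − 0.4985]
    = 9.132 · 0.9334 / 0.5015
    = 17.00 m

H_c = 17.00 m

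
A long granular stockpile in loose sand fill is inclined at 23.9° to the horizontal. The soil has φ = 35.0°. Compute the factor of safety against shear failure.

For a dry cohesionless infinite slope the factor of safety is FS = tanφ / tanβ.
FS = tan35.0° / tan23.9° = 0.7002 / 0.4431 = 1.580

FS = 1.58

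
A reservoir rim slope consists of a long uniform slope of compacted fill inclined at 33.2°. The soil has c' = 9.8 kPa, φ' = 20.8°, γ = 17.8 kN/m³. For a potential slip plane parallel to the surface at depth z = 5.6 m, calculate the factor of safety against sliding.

FS = 0.80

For an infinite slope with a slip plane parallel to the surface (no pore pressure): FS = [c' + γz cos²β tanφ'] / [γz sinβ cosβ].
γz = 17.8·5.6 = 99.68 kN/m²
Numerator = 9.8 + 99.68·cos²33.2°·tan20.8° = 9.8 + 99.68·0.7002·0.3799 = 36.312 kPa
Denominator = 99.68·sin33.2°·cos33.2° = 99.68·0.5476·0.8368 = 45.672 kPa
FS = 36.312 / 45.672 = 0.795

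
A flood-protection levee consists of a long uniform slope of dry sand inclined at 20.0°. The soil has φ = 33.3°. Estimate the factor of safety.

FS = 1.80

For a dry cohesionless infinite slope the factor of safety is FS = tanφ / tanβ.
FS = tan33.3° / tan20.0° = 0.6569 / 0.3640 = 1.805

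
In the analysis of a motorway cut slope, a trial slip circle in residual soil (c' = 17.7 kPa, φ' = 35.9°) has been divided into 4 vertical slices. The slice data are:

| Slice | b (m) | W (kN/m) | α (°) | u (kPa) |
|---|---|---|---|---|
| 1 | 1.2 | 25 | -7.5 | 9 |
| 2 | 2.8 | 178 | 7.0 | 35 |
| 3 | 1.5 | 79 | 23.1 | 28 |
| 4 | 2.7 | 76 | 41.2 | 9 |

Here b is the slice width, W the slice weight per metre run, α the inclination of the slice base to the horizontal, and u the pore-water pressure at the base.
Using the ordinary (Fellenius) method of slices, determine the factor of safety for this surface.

Ordinary method of slices: FS = Σ[c'·Δl_i + (W_i cosα_i − u_i·Δl_i)·tanφ'] / Σ W_i sinα_i, with Δl_i = b_i / cosα_i.
Slice 1: Δl = 1.2/cos(-7.5°) = 1.210 m; N'_1 = 25·cos(-7.5°) − 9·1.210 = 13.9; c'Δl = 21.42; W sinα = -3.3
Slice 2: Δl = 2.8/cos7.0° = 2.821 m; N'_2 = 178·cos7.0° − 35·2.821 = 77.9; c'Δl = 49.93; W sinα = 21.7
Slice 3: Δl = 1.5/cos23.1° = 1.631 m; N'_3 = 79·cos23.1° − 28·1.631 = 27.0; c'Δl = 28.86; W sinα = 31.0
Slice 4: Δl = 2.7/cos41.2° = 3.588 m; N'_4 = 76·cos41.2° − 9·3.588 = 24.9; c'Δl = 63.52; W sinα = 50.1
Σc'Δl = 163.7 kN/m; ΣN' = 143.7 kN/m; ΣW sinα = 99.5 kN/m
Resisting = 163.7 + 143.7·tan35.9° = 163.7 + 104.0 = 267.8 kN/m
FS = 267.8 / 99.5 = 2.692

FS = 2.69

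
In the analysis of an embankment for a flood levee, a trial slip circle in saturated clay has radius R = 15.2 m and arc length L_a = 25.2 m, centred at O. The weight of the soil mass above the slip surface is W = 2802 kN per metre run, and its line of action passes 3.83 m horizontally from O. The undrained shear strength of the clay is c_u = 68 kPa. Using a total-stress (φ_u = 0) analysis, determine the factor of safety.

FS = 2.43

Taking moments about the centre O, the resisting moment is provided by the undrained shear strength acting along the arc:
M_R = c_u·L_a·R = 68·25.20·15.2 = 26046.7 kN·m/m
M_D = W·d = 2802·3.83 = 10731.7 kN·m/m
FS = M_R / M_D = 26046.7 / 10731.7 = 2.427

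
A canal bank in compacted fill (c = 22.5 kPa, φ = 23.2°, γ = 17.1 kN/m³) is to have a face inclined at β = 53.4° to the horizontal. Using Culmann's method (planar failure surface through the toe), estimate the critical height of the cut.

Culmann's analysis gives the critical failure plane at α_cr = (β + φ)/2 = (53.4 + 23.2)/2 = 38.3°, and the critical height
H_c = (4c/γ) · sinβ cosφ / [1 − cos(β − φ)]
    = (4·22.5/17.1) · sin53.4°·cos23.2° / [1 − cos(30.2°)]
    = 5.263 · 0.8028·0.9191 / [1 − 0.8643]
    = 5.263 · 0.7379 / 0.1357
    = 28.61 m

H_c = 28.61 m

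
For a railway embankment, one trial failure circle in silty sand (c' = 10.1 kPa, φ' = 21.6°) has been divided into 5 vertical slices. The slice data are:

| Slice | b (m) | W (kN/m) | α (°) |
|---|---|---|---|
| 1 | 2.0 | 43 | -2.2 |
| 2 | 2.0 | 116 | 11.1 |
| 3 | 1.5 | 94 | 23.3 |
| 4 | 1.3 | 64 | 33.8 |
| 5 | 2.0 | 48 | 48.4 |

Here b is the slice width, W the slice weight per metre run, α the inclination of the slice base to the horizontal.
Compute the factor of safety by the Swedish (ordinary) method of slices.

FS = 1.80

Ordinary method of slices: FS = Σ[c'·Δl_i + (W_i cosα_i)·tanφ'] / Σ W_i sinα_i, with Δl_i = b_i / cosα_i.
Slice 1: Δl = 2.0/cos(-2.2°) = 2.001 m; N'_1 = 43·cos(-2.2°) = 43.0; c'Δl = 20.21; W sinα = -1.7
Slice 2: Δl = 2.0/cos11.1° = 2.038 m; N'_2 = 116·cos11.1° = 113.8; c'Δl = 20.59; W sinα = 22.3
Slice 3: Δl = 1.5/cos23.3° = 1.633 m; N'_3 = 94·cos23.3° = 86.3; c'Δl = 16.50; W sinα = 37.2
Slice 4: Δl = 1.3/cos33.8° = 1.564 m; N'_4 = 64·cos33.8° = 53.2; c'Δl = 15.80; W sinα = 35.6
Slice 5: Δl = 2.0/cos48.4° = 3.012 m; N'_5 = 48·cos48.4° = 31.9; c'Δl = 30.43; W sinα = 35.9
Σc'Δl = 103.5 kN/m; ΣN' = 328.2 kN/m; ΣW sinα = 129.4 kN/m
Resisting = 103.5 + 328.2·tan21.6° = 103.5 + 129.9 = 233.5 kN/m
FS = 233.5 / 129.4 = 1.805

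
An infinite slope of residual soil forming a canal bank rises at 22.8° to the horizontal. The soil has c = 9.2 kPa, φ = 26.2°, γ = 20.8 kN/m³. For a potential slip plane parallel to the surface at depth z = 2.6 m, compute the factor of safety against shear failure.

For an infinite slope with a slip plane parallel to the surface (no pore pressure): FS = [c + γz cos²β tanφ] / [γz sinβ cosβ].
γz = 20.8·2.6 = 54.08 kN/m²
Numerator = 9.2 + 54.08·cos²22.8°·tan26.2° = 9.2 + 54.08·0.8498·0.4921 = 31.815 kPa
Denominator = 54.08·sin22.8°·cos22.8° = 54.08·0.3875·0.9219 = 19.319 kPa
FS = 31.815 / 19.319 = 1.647

FS = 1.65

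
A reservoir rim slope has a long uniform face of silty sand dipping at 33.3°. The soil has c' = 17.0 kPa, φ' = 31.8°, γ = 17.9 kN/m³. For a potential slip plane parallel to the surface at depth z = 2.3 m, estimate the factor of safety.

For an infinite slope with a slip plane parallel to the surface (no pore pressure): FS = [c' + γz cos²β tanφ'] / [γz sinβ cosβ].
γz = 17.9·2.3 = 41.17 kN/m²
Numerator = 17.0 + 41.17·cos²33.3°·tan31.8° = 17.0 + 41.17·0.6986·0.6200 = 34.832 kPa
Denominator = 41.17·sin33.3°·cos33.3° = 41.17·0.5490·0.8358 = 18.892 kPa
FS = 34.832 / 18.892 = 1.844

FS = 1.84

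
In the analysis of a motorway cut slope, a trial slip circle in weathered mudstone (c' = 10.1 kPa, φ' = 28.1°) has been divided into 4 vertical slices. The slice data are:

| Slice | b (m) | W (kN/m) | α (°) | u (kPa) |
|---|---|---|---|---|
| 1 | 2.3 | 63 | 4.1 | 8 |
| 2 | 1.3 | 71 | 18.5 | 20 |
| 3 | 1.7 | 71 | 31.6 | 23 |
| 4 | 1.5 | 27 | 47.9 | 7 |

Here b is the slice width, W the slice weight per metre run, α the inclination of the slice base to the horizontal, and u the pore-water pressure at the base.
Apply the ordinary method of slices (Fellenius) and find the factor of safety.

FS = 1.59

Ordinary method of slices: FS = Σ[c'·Δl_i + (W_i cosα_i − u_i·Δl_i)·tanφ'] / Σ W_i sinα_i, with Δl_i = b_i / cosα_i.
Slice 1: Δl = 2.3/cos4.1° = 2.306 m; N'_1 = 63·cos4.1° − 8·2.306 = 44.4; c'Δl = 23.29; W sinα = 4.5
Slice 2: Δl = 1.3/cos18.5° = 1.371 m; N'_2 = 71·cos18.5° − 20·1.371 = 39.9; c'Δl = 13.85; W sinα = 22.5
Slice 3: Δl = 1.7/cos31.6° = 1.996 m; N'_3 = 71·cos31.6° − 23·1.996 = 14.6; c'Δl = 20.16; W sinα = 37.2
Slice 4: Δl = 1.5/cos47.9° = 2.237 m; N'_4 = 27·cos47.9° − 7·2.237 = 2.4; c'Δl = 22.60; W sinα = 20.0
Σc'Δl = 79.9 kN/m; ΣN' = 101.3 kN/m; ΣW sinα = 84.3 kN/m
Resisting = 79.9 + 101.3·tan28.1° = 79.9 + 54.1 = 134.0 kN/m
FS = 134.0 / 84.3 = 1.590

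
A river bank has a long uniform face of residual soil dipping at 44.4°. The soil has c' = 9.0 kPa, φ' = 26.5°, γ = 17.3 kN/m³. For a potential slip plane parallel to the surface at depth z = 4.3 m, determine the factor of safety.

FS = 0.75

For an infinite slope with a slip plane parallel to the surface (no pore pressure): FS = [c' + γz cos²β tanφ'] / [γz sinβ cosβ].
γz = 17.3·4.3 = 74.39 kN/m²
Numerator = 9.0 + 74.39·cos²44.4°·tan26.5° = 9.0 + 74.39·0.5105·0.4986 = 27.933 kPa
Denominator = 74.39·sin44.4°·cos44.4° = 74.39·0.6997·0.7145 = 37.187 kPa
FS = 27.933 / 37.187 = 0.751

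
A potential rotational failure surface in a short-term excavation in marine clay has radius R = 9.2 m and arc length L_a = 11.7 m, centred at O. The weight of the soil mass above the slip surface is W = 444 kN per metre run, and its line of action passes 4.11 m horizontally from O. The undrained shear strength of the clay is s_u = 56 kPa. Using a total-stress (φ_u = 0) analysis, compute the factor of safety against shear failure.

FS = 3.30

Taking moments about the centre O, the resisting moment is provided by the undrained shear strength acting along the arc:
M_R = s_u·L_a·R = 56·11.70·9.2 = 6027.8 kN·m/m
M_D = W·d = 444·4.11 = 1824.8 kN·m/m
FS = M_R / M_D = 6027.8 / 1824.8 = 3.303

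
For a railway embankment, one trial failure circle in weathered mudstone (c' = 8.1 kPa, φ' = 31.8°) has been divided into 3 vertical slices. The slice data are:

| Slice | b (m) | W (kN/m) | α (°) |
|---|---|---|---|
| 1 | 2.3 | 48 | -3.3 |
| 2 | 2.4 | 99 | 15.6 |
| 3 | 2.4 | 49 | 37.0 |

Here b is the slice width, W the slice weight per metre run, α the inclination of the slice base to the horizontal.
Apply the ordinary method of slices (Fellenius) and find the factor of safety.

FS = 3.30

Ordinary method of slices: FS = Σ[c'·Δl_i + (W_i cosα_i)·tanφ'] / Σ W_i sinα_i, with Δl_i = b_i / cosα_i.
Slice 1: Δl = 2.3/cos(-3.3°) = 2.304 m; N'_1 = 48·cos(-3.3°) = 47.9; c'Δl = 18.66; W sinα = -2.8
Slice 2: Δl = 2.4/cos15.6° = 2.492 m; N'_2 = 99·cos15.6° = 95.4; c'Δl = 20.18; W sinα = 26.6
Slice 3: Δl = 2.4/cos37.0° = 3.005 m; N'_3 = 49·cos37.0° = 39.1; c'Δl = 24.34; W sinα = 29.5
Σc'Δl = 63.2 kN/m; ΣN' = 182.4 kN/m; ΣW sinα = 53.3 kN/m
Resisting = 63.2 + 182.4·tan31.8° = 63.2 + 113.1 = 176.3 kN/m
FS = 176.3 / 53.3 = 3.304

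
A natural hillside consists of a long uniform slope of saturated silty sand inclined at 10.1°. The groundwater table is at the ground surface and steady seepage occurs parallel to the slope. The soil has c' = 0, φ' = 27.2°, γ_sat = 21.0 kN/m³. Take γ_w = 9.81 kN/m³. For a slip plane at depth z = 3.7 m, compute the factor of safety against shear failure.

With seepage parallel to the slope and the water table at the surface, the effective normal stress on the slip plane uses the buoyant unit weight γ' = γ_sat − γ_w while the driving shear stress uses γ_sat:
FS = [c' + γ' z cos²β tanφ'] / [γ_sat z sinβ cosβ]
(For c' = 0 this reduces to FS = (γ'/γ_sat)·tanφ'/tanβ.)
γ' = 21.0 − 9.81 = 11.19 kN/m³
Numerator = 0.0 + 11.19·3.7·cos²10.1°·tan27.2° = 0.0 + 11.19·3.7·0.9692·0.5139 = 20.624 kPa
Denominator = 21.0·3.7·sin10.1°·cos10.1° = 21.0·3.7·0.1754·0.9845 = 13.415 kPa
FS = 20.624 / 13.415 = 1.537

FS = 1.54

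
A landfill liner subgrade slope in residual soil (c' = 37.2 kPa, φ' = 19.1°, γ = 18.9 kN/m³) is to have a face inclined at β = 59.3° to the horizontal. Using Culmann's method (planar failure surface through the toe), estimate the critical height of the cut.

Culmann's analysis gives the critical failure plane at α_cr = (β + φ')/2 = (59.3 + 19.1)/2 = 39.2°, and the critical height
H_c = (4c'/γ) · sinβ cosφ' / [1 − cos(β − φ')]
    = (4·37.2/18.9) · sin59.3°·cos19.1° / [1 − cos(40.2°)]
    = 7.873 · 0.8599·0.9449 / [1 − 0.7638]
    = 7.873 · 0.8125 / 0.2362
    = 27.08 m

H_c = 27.08 m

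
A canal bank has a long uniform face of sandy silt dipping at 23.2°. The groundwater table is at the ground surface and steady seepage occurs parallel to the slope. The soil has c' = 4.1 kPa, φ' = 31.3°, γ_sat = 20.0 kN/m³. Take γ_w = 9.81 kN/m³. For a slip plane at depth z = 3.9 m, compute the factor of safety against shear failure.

With seepage parallel to the slope and the water table at the surface, the effective normal stress on the slip plane uses the buoyant unit weight γ' = γ_sat − γ_w while the driving shear stress uses γ_sat:
FS = [c' + γ' z cos²β tanφ'] / [γ_sat z sinβ cosβ]
γ' = 20.0 − 9.81 = 10.19 kN/m³
Numerator = 4.1 + 10.19·3.9·cos²23.2°·tan31.3° = 4.1 + 10.19·3.9·0.8448·0.6080 = 24.513 kPa
Denominator = 20.0·3.9·sin23.2°·cos23.2° = 20.0·3.9·0.3939·0.9191 = 28.243 kPa
FS = 24.513 / 28.243 = 0.868

FS = 0.87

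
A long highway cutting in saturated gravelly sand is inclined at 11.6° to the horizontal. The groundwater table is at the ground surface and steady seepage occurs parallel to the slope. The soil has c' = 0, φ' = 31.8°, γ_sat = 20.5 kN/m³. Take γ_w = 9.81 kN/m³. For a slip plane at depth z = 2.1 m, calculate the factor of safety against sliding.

With seepage parallel to the slope and the water table at the surface, the effective normal stress on the slip plane uses the buoyant unit weight γ' = γ_sat − γ_w while the driving shear stress uses γ_sat:
FS = [c' + γ' z cos²β tanφ'] / [γ_sat z sinβ cosβ]
(For c' = 0 this reduces to FS = (γ'/γ_sat)·tanφ'/tanβ.)
γ' = 20.5 − 9.81 = 10.69 kN/m³
Numerator = 0.0 + 10.69·2.1·cos²11.6°·tan31.8° = 0.0 + 10.69·2.1·0.9596·0.6200 = 13.356 kPa
Denominator = 20.5·2.1·sin11.6°·cos11.6° = 20.5·2.1·0.2011·0.9796 = 8.480 kPa
FS = 13.356 / 8.480 = 1.575

FS = 1.58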